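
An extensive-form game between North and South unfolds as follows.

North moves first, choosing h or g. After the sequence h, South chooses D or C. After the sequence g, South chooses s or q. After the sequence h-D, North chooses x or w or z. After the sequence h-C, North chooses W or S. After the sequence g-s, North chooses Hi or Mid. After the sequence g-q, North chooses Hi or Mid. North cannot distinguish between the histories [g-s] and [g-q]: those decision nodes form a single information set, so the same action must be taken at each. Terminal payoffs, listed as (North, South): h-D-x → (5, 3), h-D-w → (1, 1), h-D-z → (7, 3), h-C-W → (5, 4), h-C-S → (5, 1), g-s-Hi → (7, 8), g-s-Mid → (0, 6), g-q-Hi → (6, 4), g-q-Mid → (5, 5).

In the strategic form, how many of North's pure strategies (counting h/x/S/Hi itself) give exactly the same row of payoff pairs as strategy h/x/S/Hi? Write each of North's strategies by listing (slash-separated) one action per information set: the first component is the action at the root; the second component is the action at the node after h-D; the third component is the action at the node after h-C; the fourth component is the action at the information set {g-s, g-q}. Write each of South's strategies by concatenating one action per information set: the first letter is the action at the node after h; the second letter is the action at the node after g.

Row for h/x/S/Hi (columns Ds, Dq, Cs, Cq): (5,3) (5,3) (5,1) (5,1).
Under h/x/S/Hi, North's choice at the information set {g-s, g-q} can never be reached regardless of what South does, so varying those choices leaves every outcome unchanged.
Holding the reachable choices fixed and varying the unreachable one freely already gives 2 equivalent strategies.
No other strategy reproduces this row, so those 2 are the full class: h/x/S/Hi, h/x/S/Mid.

2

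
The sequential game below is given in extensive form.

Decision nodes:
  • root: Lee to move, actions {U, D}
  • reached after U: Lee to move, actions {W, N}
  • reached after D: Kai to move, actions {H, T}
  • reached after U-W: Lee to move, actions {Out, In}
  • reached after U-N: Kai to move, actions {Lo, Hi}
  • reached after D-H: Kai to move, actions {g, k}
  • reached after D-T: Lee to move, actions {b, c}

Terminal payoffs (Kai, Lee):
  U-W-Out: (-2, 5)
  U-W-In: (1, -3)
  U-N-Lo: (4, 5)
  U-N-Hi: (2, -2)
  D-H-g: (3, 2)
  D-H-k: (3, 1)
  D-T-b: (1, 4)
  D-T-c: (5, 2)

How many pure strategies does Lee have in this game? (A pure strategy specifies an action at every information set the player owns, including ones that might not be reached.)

16

Lee owns the root with actions {U, D} — two choices.
Lee owns the node after U with actions {W, N} — two choices.
Lee owns the node after U-W with actions {Out, In} — two choices.
Lee owns the node after D-T with actions {b, c} — two choices.
A pure strategy fixes one action at each information set independently, so the count is the product 2 × 2 × 2 × 2 = 16.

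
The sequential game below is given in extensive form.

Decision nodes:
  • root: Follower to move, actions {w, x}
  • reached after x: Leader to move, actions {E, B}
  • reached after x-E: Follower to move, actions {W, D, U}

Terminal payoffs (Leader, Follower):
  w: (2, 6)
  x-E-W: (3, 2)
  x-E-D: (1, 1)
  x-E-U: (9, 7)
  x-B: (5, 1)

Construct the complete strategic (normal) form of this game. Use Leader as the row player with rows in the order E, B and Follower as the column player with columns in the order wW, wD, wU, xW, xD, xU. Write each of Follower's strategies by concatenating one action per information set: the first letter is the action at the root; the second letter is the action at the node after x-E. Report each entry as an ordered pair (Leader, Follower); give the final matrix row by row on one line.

           wW       wD       wU       xW       xD       xU
   E    (2,6)    (2,6)    (2,6)    (3,2)    (1,1)    (9,7)
   B    (2,6)    (2,6)    (2,6)    (5,1)    (5,1)    (5,1)

E: (2,6) (2,6) (2,6) (3,2) (1,1) (9,7) | B: (2,6) (2,6) (2,6) (5,1) (5,1) (5,1)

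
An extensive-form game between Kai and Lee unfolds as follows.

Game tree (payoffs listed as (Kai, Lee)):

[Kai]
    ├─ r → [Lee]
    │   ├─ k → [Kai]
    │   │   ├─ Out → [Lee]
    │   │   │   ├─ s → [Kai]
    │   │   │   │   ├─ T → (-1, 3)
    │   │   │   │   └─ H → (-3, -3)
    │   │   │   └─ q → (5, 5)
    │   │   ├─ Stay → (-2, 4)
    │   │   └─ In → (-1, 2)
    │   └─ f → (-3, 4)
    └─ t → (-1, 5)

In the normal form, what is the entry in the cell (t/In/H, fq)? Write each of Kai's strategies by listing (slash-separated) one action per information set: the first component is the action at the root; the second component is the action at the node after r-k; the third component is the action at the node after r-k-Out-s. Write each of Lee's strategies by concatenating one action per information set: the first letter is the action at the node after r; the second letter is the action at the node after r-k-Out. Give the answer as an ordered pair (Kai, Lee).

(-1, 5)

Trace the play path from the root:
  Kai plays t
→ terminal payoff (-1, 5).
(Kai's choice at the node after r-k is never reached on this path, so it doesn't affect the outcome.)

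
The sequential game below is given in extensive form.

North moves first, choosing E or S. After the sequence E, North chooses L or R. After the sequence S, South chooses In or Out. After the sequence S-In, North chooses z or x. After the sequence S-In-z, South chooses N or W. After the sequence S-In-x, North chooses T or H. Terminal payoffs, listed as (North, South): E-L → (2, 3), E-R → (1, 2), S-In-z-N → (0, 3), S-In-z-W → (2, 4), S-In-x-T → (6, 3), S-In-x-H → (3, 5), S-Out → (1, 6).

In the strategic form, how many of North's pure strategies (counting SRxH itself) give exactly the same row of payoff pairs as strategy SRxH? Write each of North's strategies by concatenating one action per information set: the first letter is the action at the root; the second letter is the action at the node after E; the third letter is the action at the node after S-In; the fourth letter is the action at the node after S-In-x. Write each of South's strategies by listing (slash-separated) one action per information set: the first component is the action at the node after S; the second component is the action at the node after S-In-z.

Row for SRxH (columns In/N, In/W, Out/N, Out/W): (3,5) (3,5) (1,6) (1,6).
Under SRxH, North's choice at the node after E can never be reached regardless of what South does, so varying those choices leaves every outcome unchanged.
Holding the reachable choices fixed and varying the unreachable one freely already gives 2 equivalent strategies.
No other strategy reproduces this row, so those 2 are the full class: SLxH, SRxH.

2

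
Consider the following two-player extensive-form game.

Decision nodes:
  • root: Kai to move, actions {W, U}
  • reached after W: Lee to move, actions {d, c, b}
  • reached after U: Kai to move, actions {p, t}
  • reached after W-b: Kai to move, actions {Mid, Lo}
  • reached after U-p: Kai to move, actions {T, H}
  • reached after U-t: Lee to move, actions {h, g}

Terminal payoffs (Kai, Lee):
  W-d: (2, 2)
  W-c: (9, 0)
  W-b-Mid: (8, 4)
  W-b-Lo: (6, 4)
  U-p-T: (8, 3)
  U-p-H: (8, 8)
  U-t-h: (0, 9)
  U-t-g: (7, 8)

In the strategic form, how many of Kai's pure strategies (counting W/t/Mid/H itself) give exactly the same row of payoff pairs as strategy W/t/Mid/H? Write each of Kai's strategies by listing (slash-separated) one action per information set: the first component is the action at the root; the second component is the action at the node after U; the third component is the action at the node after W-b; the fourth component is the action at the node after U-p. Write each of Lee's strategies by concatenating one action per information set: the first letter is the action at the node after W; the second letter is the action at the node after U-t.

Row for W/t/Mid/H (columns dh, dg, ch, cg, bh, bg): (2,2) (2,2) (9,0) (9,0) (8,4) (8,4).
Under W/t/Mid/H, Kai's choice at the node after U and at the node after U-p can never be reached regardless of what Lee does, so varying those choices leaves every outcome unchanged.
Holding the reachable choices fixed and varying the unreachable ones freely already gives 2 × 2 = 4 equivalent strategies.
No other strategy reproduces this row, so those 4 are the full class: W/p/Mid/T, W/p/Mid/H, W/t/Mid/T, W/t/Mid/H.

4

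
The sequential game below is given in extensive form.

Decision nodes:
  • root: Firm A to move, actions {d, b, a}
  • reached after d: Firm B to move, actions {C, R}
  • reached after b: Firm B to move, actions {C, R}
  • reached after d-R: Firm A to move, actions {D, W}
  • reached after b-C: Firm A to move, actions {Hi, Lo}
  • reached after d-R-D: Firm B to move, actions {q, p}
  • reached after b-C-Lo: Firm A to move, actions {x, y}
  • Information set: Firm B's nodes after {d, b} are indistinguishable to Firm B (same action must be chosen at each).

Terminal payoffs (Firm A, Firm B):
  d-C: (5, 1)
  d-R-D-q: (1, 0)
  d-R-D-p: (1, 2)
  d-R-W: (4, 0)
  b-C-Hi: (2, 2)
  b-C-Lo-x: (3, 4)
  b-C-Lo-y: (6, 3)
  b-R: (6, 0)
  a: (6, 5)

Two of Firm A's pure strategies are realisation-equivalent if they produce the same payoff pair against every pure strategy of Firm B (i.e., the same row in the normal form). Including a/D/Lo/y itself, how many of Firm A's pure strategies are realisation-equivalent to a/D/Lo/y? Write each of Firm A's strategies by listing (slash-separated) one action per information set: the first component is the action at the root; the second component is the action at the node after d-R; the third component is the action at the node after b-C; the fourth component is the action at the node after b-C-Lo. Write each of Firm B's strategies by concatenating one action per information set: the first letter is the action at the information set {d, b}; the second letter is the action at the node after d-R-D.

Row for a/D/Lo/y (columns Cq, Cp, Rq, Rp): (6,5) (6,5) (6,5) (6,5).
Under a/D/Lo/y, Firm A's choice at the node after d-R and at the node after b-C and at the node after b-C-Lo can never be reached regardless of what Firm B does, so varying those choices leaves every outcome unchanged.
Holding the reachable choices fixed and varying the unreachable ones freely already gives 2 × 2 × 2 = 8 equivalent strategies.
No other strategy reproduces this row, so those 8 are the full class: a/D/Hi/x, a/D/Hi/y, a/D/Lo/x, a/D/Lo/y, a/W/Hi/x, a/W/Hi/y, a/W/Lo/x, a/W/Lo/y.

8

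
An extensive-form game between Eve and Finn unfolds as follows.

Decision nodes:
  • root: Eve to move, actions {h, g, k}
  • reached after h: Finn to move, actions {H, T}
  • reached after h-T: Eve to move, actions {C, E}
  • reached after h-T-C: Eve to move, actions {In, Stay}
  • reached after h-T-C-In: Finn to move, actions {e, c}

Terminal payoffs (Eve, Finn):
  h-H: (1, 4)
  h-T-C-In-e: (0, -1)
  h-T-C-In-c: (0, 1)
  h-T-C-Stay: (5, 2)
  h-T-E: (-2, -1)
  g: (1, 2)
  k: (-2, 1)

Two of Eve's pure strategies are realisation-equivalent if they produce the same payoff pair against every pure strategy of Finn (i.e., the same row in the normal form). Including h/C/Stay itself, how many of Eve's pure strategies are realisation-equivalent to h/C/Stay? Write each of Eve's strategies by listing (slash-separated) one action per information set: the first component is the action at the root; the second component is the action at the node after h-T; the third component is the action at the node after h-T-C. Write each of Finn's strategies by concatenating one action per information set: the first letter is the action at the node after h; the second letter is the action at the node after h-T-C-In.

1

Row for h/C/Stay (columns He, Hc, Te, Tc): (1,4) (1,4) (5,2) (5,2).
Every one of Eve's information sets is on the play path for some reply by Finn when Eve follows h/C/Stay.
Changing the action at any of them therefore changes at least one column, so only h/C/Stay itself gives this row.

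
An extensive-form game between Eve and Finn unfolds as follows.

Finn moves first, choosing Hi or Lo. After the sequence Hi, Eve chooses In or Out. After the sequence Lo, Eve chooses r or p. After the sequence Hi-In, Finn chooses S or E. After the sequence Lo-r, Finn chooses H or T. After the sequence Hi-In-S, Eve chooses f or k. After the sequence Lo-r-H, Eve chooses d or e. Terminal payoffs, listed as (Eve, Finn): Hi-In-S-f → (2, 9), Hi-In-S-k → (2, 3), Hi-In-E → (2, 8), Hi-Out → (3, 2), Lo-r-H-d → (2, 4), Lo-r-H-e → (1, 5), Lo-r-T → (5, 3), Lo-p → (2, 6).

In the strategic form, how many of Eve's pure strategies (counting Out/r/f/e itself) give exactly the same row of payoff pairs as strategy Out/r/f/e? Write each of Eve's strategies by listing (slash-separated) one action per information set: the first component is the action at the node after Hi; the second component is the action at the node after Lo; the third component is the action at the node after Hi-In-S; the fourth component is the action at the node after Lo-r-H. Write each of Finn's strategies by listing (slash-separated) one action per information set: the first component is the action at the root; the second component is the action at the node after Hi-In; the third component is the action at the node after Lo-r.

2

Row for Out/r/f/e (columns Hi/S/H, Hi/S/T, Hi/E/H, Hi/E/T, Lo/S/H, Lo/S/T, Lo/E/H, Lo/E/T): (3,2) (3,2) (3,2) (3,2) (1,5) (5,3) (1,5) (5,3).
Under Out/r/f/e, Eve's choice at the node after Hi-In-S can never be reached regardless of what Finn does, so varying those choices leaves every outcome unchanged.
Holding the reachable choices fixed and varying the unreachable one freely already gives 2 equivalent strategies.
No other strategy reproduces this row, so those 2 are the full class: Out/r/f/e, Out/r/k/e.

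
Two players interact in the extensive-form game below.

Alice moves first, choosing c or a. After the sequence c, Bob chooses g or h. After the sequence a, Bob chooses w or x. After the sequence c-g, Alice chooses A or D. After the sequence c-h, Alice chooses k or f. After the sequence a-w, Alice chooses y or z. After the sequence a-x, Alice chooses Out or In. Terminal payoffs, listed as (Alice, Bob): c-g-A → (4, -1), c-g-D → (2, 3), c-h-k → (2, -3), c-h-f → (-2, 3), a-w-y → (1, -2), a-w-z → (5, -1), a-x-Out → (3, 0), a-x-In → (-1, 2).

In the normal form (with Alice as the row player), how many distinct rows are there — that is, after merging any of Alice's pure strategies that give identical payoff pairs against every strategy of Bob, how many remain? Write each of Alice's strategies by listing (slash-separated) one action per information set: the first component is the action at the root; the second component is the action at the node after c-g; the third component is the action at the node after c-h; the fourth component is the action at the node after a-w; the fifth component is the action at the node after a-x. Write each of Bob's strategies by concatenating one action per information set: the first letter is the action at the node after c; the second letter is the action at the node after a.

8

Alice has 32 pure strategies: c/A/k/y/Out, c/A/k/y/In, c/A/k/z/Out, c/A/k/z/In, c/A/f/y/Out, c/A/f/y/In, c/A/f/z/Out, c/A/f/z/In, c/D/k/y/Out, c/D/k/y/In, c/D/k/z/Out, c/D/k/z/In, c/D/f/y/Out, c/D/f/y/In, c/D/f/z/Out, c/D/f/z/In, a/A/k/y/Out, a/A/k/y/In, a/A/k/z/Out, a/A/k/z/In, a/A/f/y/Out, a/A/f/y/In, a/A/f/z/Out, a/A/f/z/In, a/D/k/y/Out, a/D/k/y/In, a/D/k/z/Out, a/D/k/z/In, a/D/f/y/Out, a/D/f/y/In, a/D/f/z/Out, a/D/f/z/In. Columns: gw, gx, hw, hx.
{c/A/k/y/Out, c/A/k/y/In, c/A/k/z/Out, c/A/k/z/In} → row (4,-1) (4,-1) (2,-3) (2,-3)
{c/A/f/y/Out, c/A/f/y/In, c/A/f/z/Out, c/A/f/z/In} → row (4,-1) (4,-1) (-2,3) (-2,3)
{c/D/k/y/Out, c/D/k/y/In, c/D/k/z/Out, c/D/k/z/In} → row (2,3) (2,3) (2,-3) (2,-3)
{c/D/f/y/Out, c/D/f/y/In, c/D/f/z/Out, c/D/f/z/In} → row (2,3) (2,3) (-2,3) (-2,3)
{a/A/k/y/Out, a/A/f/y/Out, a/D/k/y/Out, a/D/f/y/Out} → row (1,-2) (3,0) (1,-2) (3,0)
{a/A/k/y/In, a/A/f/y/In, a/D/k/y/In, a/D/f/y/In} → row (1,-2) (-1,2) (1,-2) (-1,2)
{a/A/k/z/Out, a/A/f/z/Out, a/D/k/z/Out, a/D/f/z/Out} → row (5,-1) (3,0) (5,-1) (3,0)
{a/A/k/z/In, a/A/f/z/In, a/D/k/z/In, a/D/f/z/In} → row (5,-1) (-1,2) (5,-1) (-1,2)
That's 8 distinct rows out of 32 strategies.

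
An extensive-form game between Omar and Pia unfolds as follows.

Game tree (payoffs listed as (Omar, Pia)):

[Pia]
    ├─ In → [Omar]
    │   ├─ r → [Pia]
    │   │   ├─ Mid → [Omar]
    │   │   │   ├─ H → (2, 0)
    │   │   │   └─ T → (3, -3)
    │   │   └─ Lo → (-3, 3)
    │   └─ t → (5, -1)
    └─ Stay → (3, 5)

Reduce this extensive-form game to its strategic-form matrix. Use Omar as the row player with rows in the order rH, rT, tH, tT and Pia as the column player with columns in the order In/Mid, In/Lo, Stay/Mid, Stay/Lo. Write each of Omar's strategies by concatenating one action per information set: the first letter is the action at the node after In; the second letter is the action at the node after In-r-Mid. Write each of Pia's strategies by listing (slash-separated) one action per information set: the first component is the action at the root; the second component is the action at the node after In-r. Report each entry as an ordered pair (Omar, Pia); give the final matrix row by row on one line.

       In/Mid    In/Lo  Stay/Mid  Stay/Lo
  rH    (2,0)   (-3,3)    (3,5)    (3,5)
  rT   (3,-3)   (-3,3)    (3,5)    (3,5)
  tH   (5,-1)   (5,-1)    (3,5)    (3,5)
  tT   (5,-1)   (5,-1)    (3,5)    (3,5)

rH: (2,0) (-3,3) (3,5) (3,5) | rT: (3,-3) (-3,3) (3,5) (3,5) | tH: (5,-1) (5,-1) (3,5) (3,5) | tT: (5,-1) (5,-1) (3,5) (3,5)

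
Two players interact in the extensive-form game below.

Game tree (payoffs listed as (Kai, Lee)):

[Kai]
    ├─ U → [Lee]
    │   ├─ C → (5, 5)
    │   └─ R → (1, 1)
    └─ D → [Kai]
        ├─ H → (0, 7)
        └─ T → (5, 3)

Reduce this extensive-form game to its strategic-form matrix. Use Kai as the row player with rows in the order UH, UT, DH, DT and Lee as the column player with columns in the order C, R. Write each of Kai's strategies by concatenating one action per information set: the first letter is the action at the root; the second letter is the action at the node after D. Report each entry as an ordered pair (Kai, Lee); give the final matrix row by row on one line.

            C        R
  UH    (5,5)    (1,1)
  UT    (5,5)    (1,1)
  DH    (0,7)    (0,7)
  DT    (5,3)    (5,3)

UH: (5,5) (1,1) | UT: (5,5) (1,1) | DH: (0,7) (0,7) | DT: (5,3) (5,3)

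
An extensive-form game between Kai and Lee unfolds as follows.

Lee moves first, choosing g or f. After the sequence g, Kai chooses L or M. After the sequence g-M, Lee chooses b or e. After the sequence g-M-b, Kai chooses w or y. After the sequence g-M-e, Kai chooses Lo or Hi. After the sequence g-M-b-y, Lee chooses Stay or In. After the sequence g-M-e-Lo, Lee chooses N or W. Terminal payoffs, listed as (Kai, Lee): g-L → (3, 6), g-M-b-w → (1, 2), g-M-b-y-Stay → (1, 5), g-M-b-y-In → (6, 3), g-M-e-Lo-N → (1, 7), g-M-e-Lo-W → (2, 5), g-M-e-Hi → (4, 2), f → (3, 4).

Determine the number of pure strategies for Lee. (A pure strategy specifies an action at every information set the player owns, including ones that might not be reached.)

16

Lee owns the root with actions {g, f} — two choices.
Lee owns the node after g-M with actions {b, e} — two choices.
Lee owns the node after g-M-b-y with actions {Stay, In} — two choices.
Lee owns the node after g-M-e-Lo with actions {N, W} — two choices.
A pure strategy fixes one action at each information set independently, so the count is the product 2 × 2 × 2 × 2 = 16.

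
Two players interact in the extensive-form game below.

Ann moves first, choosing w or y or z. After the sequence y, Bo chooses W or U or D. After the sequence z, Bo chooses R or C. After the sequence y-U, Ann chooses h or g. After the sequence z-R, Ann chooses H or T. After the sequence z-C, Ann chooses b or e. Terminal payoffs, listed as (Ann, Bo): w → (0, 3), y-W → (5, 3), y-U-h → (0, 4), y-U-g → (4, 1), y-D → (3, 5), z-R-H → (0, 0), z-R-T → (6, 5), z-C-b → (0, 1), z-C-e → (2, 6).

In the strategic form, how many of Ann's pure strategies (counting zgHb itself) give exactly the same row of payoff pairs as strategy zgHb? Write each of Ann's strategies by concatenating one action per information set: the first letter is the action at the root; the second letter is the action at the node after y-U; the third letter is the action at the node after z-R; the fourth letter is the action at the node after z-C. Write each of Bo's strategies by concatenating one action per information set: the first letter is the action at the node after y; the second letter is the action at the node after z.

Row for zgHb (columns WR, WC, UR, UC, DR, DC): (0,0) (0,1) (0,0) (0,1) (0,0) (0,1).
Under zgHb, Ann's choice at the node after y-U can never be reached regardless of what Bo does, so varying those choices leaves every outcome unchanged.
Holding the reachable choices fixed and varying the unreachable one freely already gives 2 equivalent strategies.
No other strategy reproduces this row, so those 2 are the full class: zhHb, zgHb.

2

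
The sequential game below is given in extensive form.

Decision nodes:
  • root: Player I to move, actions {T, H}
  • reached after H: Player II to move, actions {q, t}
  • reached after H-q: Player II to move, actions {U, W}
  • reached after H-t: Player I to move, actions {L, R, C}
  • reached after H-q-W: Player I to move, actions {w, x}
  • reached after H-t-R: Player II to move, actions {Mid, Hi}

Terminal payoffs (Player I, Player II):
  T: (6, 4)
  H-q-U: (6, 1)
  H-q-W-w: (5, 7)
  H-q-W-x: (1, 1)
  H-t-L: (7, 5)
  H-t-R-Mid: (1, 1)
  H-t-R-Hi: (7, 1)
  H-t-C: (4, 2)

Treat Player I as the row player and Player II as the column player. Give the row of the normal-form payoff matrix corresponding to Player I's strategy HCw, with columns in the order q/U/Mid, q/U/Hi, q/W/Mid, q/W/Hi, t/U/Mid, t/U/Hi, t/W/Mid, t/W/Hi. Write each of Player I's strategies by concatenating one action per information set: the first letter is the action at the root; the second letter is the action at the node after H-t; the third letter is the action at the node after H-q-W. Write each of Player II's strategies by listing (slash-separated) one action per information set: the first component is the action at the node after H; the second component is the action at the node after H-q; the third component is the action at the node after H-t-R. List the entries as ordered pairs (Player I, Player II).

vs q/U/Mid: Player I plays H → Player II plays q at [H] → Player II plays U at [H-q] → (6, 1)
vs q/U/Hi: Player I plays H → Player II plays q at [H] → Player II plays U at [H-q] → (6, 1)
vs q/W/Mid: Player I plays H → Player II plays q at [H] → Player II plays W at [H-q] → Player I plays w at [H-q-W] → (5, 7)
vs q/W/Hi: Player I plays H → Player II plays q at [H] → Player II plays W at [H-q] → Player I plays w at [H-q-W] → (5, 7)
vs t/U/Mid: Player I plays H → Player II plays t at [H] → Player I plays C at [H-t] → (4, 2)
vs t/U/Hi: Player I plays H → Player II plays t at [H] → Player I plays C at [H-t] → (4, 2)
vs t/W/Mid: Player I plays H → Player II plays t at [H] → Player I plays C at [H-t] → (4, 2)
vs t/W/Hi: Player I plays H → Player II plays t at [H] → Player I plays C at [H-t] → (4, 2)

(6,1) (6,1) (5,7) (5,7) (4,2) (4,2) (4,2) (4,2)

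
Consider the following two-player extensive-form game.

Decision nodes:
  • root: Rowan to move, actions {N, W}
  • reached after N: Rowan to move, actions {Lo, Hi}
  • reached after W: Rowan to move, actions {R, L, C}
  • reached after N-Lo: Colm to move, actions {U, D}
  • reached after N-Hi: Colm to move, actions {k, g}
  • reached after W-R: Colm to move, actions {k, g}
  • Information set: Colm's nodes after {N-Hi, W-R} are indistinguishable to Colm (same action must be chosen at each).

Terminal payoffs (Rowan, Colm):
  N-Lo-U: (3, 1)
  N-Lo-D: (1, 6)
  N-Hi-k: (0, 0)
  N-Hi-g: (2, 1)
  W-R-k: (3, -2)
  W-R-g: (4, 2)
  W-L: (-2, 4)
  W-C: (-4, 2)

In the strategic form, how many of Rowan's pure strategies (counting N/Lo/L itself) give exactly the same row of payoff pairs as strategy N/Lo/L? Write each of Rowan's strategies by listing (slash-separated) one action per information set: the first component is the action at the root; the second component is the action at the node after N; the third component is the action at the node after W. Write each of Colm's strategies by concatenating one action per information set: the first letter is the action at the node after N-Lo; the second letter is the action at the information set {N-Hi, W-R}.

Row for N/Lo/L (columns Uk, Ug, Dk, Dg): (3,1) (3,1) (1,6) (1,6).
Under N/Lo/L, Rowan's choice at the node after W can never be reached regardless of what Colm does, so varying those choices leaves every outcome unchanged.
Holding the reachable choices fixed and varying the unreachable one freely already gives 3 equivalent strategies.
No other strategy reproduces this row, so those 3 are the full class: N/Lo/R, N/Lo/L, N/Lo/C.

3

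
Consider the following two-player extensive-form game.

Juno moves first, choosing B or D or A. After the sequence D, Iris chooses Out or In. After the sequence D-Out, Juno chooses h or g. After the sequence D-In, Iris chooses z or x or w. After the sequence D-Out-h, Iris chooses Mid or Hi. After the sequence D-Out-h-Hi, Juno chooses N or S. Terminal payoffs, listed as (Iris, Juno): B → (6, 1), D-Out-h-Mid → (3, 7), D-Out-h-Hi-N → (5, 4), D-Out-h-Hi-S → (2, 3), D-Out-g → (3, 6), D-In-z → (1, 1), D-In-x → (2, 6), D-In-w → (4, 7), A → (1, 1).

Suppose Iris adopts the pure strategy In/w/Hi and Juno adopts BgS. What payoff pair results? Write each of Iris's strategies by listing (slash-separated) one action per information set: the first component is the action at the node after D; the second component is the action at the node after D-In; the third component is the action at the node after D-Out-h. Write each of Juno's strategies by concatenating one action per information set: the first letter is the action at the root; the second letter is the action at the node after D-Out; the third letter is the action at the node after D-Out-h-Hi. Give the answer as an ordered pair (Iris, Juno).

Trace the play path from the root:
  Juno plays B
→ terminal payoff (6, 1).
(Iris's choice at the node after D is never reached on this path, so it doesn't affect the outcome.)

(6, 1)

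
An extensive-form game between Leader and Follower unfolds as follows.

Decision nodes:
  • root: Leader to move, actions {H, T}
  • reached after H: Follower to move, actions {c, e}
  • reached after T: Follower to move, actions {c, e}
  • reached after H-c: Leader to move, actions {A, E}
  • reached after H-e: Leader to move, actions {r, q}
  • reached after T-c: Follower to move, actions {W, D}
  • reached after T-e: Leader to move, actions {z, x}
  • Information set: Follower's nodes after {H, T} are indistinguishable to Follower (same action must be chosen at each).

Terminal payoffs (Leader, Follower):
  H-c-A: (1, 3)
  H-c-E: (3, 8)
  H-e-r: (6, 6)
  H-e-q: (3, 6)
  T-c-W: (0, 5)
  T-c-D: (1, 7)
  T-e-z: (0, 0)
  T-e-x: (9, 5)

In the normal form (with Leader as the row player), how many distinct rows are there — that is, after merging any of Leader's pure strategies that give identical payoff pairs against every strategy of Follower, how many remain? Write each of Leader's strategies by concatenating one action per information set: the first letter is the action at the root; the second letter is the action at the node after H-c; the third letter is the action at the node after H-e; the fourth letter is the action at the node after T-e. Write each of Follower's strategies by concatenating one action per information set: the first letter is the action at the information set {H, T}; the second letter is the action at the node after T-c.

6

Leader has 16 pure strategies: HArz, HArx, HAqz, HAqx, HErz, HErx, HEqz, HEqx, TArz, TArx, TAqz, TAqx, TErz, TErx, TEqz, TEqx. Columns: cW, cD, eW, eD.
{HArz, HArx} → row (1,3) (1,3) (6,6) (6,6)
{HAqz, HAqx} → row (1,3) (1,3) (3,6) (3,6)
{HErz, HErx} → row (3,8) (3,8) (6,6) (6,6)
{HEqz, HEqx} → row (3,8) (3,8) (3,6) (3,6)
{TArz, TAqz, TErz, TEqz} → row (0,5) (1,7) (0,0) (0,0)
{TArx, TAqx, TErx, TEqx} → row (0,5) (1,7) (9,5) (9,5)
That's 6 distinct rows out of 16 strategies.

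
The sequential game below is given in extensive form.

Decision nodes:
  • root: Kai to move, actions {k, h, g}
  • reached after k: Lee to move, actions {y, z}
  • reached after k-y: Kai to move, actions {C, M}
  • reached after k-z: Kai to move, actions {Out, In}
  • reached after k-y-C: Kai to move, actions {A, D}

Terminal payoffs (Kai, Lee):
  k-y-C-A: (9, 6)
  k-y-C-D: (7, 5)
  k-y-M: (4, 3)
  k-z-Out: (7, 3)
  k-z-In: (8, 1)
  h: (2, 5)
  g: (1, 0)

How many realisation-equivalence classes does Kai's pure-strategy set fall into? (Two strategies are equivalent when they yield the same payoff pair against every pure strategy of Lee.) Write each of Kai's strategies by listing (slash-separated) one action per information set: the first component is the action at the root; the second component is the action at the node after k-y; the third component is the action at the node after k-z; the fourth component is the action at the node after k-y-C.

Kai has 24 pure strategies: k/C/Out/A, k/C/Out/D, k/C/In/A, k/C/In/D, k/M/Out/A, k/M/Out/D, k/M/In/A, k/M/In/D, h/C/Out/A, h/C/Out/D, h/C/In/A, h/C/In/D, h/M/Out/A, h/M/Out/D, h/M/In/A, h/M/In/D, g/C/Out/A, g/C/Out/D, g/C/In/A, g/C/In/D, g/M/Out/A, g/M/Out/D, g/M/In/A, g/M/In/D. Columns: y, z.
{k/C/Out/A} → row (9,6) (7,3)
{k/C/Out/D} → row (7,5) (7,3)
{k/C/In/A} → row (9,6) (8,1)
{k/C/In/D} → row (7,5) (8,1)
{k/M/Out/A, k/M/Out/D} → row (4,3) (7,3)
{k/M/In/A, k/M/In/D} → row (4,3) (8,1)
{h/C/Out/A, h/C/Out/D, h/C/In/A, h/C/In/D, h/M/Out/A, h/M/Out/D, h/M/In/A, h/M/In/D} → row (2,5) (2,5)
{g/C/Out/A, g/C/Out/D, g/C/In/A, g/C/In/D, g/M/Out/A, g/M/Out/D, g/M/In/A, g/M/In/D} → row (1,0) (1,0)
That's 8 distinct rows out of 24 strategies.

8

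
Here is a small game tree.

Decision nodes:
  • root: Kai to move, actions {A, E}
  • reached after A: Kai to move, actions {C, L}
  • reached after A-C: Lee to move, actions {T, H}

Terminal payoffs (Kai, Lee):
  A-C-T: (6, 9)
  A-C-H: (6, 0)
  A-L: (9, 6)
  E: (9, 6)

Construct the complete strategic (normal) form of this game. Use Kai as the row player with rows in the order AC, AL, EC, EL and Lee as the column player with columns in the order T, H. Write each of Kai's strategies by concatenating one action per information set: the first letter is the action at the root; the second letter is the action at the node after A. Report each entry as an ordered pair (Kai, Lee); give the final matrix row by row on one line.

            T        H
  AC    (6,9)    (6,0)
  AL    (9,6)    (9,6)
  EC    (9,6)    (9,6)
  EL    (9,6)    (9,6)

AC: (6,9) (6,0) | AL: (9,6) (9,6) | EC: (9,6) (9,6) | EL: (9,6) (9,6)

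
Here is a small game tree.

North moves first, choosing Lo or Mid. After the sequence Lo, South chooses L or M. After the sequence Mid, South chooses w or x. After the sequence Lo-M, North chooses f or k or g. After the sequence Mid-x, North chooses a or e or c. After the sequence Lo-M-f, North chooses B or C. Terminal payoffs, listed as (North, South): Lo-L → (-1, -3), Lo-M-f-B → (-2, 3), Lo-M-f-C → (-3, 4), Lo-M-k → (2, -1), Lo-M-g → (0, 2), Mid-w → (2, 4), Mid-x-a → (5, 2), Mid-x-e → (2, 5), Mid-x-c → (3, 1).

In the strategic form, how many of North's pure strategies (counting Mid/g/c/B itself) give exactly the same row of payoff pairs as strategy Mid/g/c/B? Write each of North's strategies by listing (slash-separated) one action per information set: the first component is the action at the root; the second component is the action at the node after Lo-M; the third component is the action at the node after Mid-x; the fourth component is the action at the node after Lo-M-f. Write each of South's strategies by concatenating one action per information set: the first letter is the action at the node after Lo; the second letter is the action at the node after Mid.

Row for Mid/g/c/B (columns Lw, Lx, Mw, Mx): (2,4) (3,1) (2,4) (3,1).
Under Mid/g/c/B, North's choice at the node after Lo-M and at the node after Lo-M-f can never be reached regardless of what South does, so varying those choices leaves every outcome unchanged.
Holding the reachable choices fixed and varying the unreachable ones freely already gives 3 × 2 = 6 equivalent strategies.
No other strategy reproduces this row, so those 6 are the full class: Mid/f/c/B, Mid/f/c/C, Mid/k/c/B, Mid/k/c/C, Mid/g/c/B, Mid/g/c/C.

6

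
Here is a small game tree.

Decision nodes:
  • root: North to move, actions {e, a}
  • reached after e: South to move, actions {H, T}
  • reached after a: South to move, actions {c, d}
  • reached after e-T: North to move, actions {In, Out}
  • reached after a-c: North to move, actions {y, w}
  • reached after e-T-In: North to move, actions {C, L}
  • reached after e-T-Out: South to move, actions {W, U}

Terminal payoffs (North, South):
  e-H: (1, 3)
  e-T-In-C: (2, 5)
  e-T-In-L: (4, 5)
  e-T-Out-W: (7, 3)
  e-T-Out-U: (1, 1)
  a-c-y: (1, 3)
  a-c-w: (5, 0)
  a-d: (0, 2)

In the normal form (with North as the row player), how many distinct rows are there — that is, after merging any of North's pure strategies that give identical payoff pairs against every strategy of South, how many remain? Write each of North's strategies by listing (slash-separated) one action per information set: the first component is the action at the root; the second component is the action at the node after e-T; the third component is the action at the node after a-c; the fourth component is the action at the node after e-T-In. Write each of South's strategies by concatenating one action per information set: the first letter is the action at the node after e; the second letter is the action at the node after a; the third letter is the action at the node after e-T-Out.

North has 16 pure strategies: e/In/y/C, e/In/y/L, e/In/w/C, e/In/w/L, e/Out/y/C, e/Out/y/L, e/Out/w/C, e/Out/w/L, a/In/y/C, a/In/y/L, a/In/w/C, a/In/w/L, a/Out/y/C, a/Out/y/L, a/Out/w/C, a/Out/w/L. Columns: HcW, HcU, HdW, HdU, TcW, TcU, TdW, TdU.
{e/In/y/C, e/In/w/C} → row (1,3) (1,3) (1,3) (1,3) (2,5) (2,5) (2,5) (2,5)
{e/In/y/L, e/In/w/L} → row (1,3) (1,3) (1,3) (1,3) (4,5) (4,5) (4,5) (4,5)
{e/Out/y/C, e/Out/y/L, e/Out/w/C, e/Out/w/L} → row (1,3) (1,3) (1,3) (1,3) (7,3) (1,1) (7,3) (1,1)
{a/In/y/C, a/In/y/L, a/Out/y/C, a/Out/y/L} → row (1,3) (1,3) (0,2) (0,2) (1,3) (1,3) (0,2) (0,2)
{a/In/w/C, a/In/w/L, a/Out/w/C, a/Out/w/L} → row (5,0) (5,0) (0,2) (0,2) (5,0) (5,0) (0,2) (0,2)
That's 5 distinct rows out of 16 strategies.

5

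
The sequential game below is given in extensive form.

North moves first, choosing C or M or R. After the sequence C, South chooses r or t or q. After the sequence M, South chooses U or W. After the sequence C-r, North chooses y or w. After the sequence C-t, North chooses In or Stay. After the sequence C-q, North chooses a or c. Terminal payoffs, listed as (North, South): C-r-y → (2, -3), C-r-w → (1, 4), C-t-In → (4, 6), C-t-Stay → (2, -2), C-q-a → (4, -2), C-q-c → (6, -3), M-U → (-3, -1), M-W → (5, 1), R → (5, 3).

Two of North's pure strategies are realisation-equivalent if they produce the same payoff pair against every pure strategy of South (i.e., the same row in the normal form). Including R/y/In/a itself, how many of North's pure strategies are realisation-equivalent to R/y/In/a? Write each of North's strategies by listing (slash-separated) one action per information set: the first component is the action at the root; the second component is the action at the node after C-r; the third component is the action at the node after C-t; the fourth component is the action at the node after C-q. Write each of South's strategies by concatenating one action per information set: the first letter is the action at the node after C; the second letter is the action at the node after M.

Row for R/y/In/a (columns rU, rW, tU, tW, qU, qW): (5,3) (5,3) (5,3) (5,3) (5,3) (5,3).
Under R/y/In/a, North's choice at the node after C-r and at the node after C-t and at the node after C-q can never be reached regardless of what South does, so varying those choices leaves every outcome unchanged.
Holding the reachable choices fixed and varying the unreachable ones freely already gives 2 × 2 × 2 = 8 equivalent strategies.
No other strategy reproduces this row, so those 8 are the full class: R/y/In/a, R/y/In/c, R/y/Stay/a, R/y/Stay/c, R/w/In/a, R/w/In/c, R/w/Stay/a, R/w/Stay/c.

8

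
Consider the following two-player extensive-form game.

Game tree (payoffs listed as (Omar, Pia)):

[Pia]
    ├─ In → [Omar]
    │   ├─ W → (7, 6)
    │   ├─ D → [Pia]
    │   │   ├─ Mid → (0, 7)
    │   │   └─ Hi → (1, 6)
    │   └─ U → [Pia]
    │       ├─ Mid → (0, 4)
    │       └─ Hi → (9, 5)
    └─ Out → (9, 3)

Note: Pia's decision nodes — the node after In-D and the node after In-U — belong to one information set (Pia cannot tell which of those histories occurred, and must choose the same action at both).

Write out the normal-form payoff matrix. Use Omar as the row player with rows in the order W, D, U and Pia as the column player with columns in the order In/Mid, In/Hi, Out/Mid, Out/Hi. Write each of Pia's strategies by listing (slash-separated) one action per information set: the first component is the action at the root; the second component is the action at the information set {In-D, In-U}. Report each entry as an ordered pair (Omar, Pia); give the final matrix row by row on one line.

W: (7,6) (7,6) (9,3) (9,3) | D: (0,7) (1,6) (9,3) (9,3) | U: (0,4) (9,5) (9,3) (9,3)

       In/Mid    In/Hi  Out/Mid   Out/Hi
   W    (7,6)    (7,6)    (9,3)    (9,3)
   D    (0,7)    (1,6)    (9,3)    (9,3)
   U    (0,4)    (9,5)    (9,3)    (9,3)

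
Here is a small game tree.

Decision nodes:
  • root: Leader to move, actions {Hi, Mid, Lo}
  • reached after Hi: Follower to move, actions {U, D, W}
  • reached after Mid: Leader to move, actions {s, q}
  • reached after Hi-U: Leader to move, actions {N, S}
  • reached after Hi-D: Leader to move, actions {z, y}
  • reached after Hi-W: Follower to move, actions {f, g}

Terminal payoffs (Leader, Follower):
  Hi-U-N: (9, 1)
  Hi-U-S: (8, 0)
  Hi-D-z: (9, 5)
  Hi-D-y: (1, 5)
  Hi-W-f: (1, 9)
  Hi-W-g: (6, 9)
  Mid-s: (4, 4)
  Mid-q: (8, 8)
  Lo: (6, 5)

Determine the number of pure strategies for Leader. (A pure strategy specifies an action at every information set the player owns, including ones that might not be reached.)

24

Leader owns the root with actions {Hi, Mid, Lo} — three choices.
Leader owns the node after Mid with actions {s, q} — two choices.
Leader owns the node after Hi-U with actions {N, S} — two choices.
Leader owns the node after Hi-D with actions {z, y} — two choices.
A pure strategy fixes one action at each information set independently, so the count is the product 3 × 2 × 2 × 2 = 24.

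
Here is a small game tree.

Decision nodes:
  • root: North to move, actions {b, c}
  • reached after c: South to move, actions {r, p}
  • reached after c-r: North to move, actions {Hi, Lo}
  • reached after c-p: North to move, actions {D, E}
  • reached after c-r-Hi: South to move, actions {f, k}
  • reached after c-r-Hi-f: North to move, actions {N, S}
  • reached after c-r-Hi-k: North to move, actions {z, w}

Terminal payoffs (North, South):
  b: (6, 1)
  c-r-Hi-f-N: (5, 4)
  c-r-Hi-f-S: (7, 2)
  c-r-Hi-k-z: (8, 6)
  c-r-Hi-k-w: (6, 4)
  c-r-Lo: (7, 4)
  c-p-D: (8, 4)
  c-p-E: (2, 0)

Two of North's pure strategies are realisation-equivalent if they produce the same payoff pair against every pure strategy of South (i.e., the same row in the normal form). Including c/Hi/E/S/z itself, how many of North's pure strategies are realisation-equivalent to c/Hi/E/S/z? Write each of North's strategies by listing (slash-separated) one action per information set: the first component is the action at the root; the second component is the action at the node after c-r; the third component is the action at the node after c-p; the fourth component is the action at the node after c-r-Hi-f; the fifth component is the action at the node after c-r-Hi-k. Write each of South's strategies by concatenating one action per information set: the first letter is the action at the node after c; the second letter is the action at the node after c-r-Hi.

Row for c/Hi/E/S/z (columns rf, rk, pf, pk): (7,2) (8,6) (2,0) (2,0).
Every one of North's information sets is on the play path for some reply by South when North follows c/Hi/E/S/z.
Changing the action at any of them therefore changes at least one column, so only c/Hi/E/S/z itself gives this row.

1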